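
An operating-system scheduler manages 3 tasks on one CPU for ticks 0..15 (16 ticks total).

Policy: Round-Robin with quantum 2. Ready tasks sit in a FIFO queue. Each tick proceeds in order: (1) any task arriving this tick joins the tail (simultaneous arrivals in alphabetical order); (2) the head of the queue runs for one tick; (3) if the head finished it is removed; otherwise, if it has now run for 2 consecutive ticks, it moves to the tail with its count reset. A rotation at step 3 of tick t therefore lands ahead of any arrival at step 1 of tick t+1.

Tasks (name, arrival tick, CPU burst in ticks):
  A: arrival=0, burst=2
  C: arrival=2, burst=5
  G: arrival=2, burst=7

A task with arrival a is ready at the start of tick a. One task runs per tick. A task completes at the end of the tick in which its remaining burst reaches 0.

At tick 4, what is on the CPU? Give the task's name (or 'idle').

t=0: queue=[A] q_used=0 → run A
t=1: queue=[A] q_used=1 → run A
t=2: queue=[C,G] q_used=0 → run C
t=3: queue=[C,G] q_used=1 → run C
t=4: queue=[G,C] q_used=0 → run G
t=5: queue=[G,C] q_used=1 → run G
t=6: queue=[C,G] q_used=0 → run C
t=7: queue=[C,G] q_used=1 → run C
t=8: queue=[G,C] q_used=0 → run G
t=9: queue=[G,C] q_used=1 → run G
t=10: queue=[C,G] q_used=0 → run C
t=11: queue=[G] q_used=0 → run G
t=12: queue=[G] q_used=1 → run G
t=13: queue=[G] q_used=0 → run G
t=14: (idle)
t=15: (idle)

running at tick 4 = G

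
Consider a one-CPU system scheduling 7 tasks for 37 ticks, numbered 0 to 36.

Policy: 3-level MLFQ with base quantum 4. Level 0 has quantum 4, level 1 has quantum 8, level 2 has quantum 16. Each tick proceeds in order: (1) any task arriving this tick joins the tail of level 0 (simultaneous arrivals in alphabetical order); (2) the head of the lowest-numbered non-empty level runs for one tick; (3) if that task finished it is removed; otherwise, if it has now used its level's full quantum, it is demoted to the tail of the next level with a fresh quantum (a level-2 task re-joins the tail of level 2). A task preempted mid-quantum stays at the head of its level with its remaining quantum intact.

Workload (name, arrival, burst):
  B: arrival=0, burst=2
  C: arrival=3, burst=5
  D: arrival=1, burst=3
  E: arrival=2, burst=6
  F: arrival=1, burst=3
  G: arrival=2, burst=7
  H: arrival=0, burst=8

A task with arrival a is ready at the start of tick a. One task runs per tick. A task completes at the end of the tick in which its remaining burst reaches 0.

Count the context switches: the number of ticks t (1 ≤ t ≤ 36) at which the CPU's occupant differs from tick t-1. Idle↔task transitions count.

t=0: L0/L1/L2 = BH/-/- → run B
t=1: L0/L1/L2 = BHDF/-/- → run B
t=2: L0/L1/L2 = HDFEG/-/- → run H
t=3: L0/L1/L2 = HDFEGC/-/- → run H
t=4: L0/L1/L2 = HDFEGC/-/- → run H
t=5: L0/L1/L2 = HDFEGC/-/- → run H
t=6: L0/L1/L2 = DFEGC/H/- → run D
t=7: L0/L1/L2 = DFEGC/H/- → run D
t=8: L0/L1/L2 = DFEGC/H/- → run D
t=9: L0/L1/L2 = FEGC/H/- → run F
t=10: L0/L1/L2 = FEGC/H/- → run F
t=11: L0/L1/L2 = FEGC/H/- → run F
t=12: L0/L1/L2 = EGC/H/- → run E
t=13: L0/L1/L2 = EGC/H/- → run E
t=14: L0/L1/L2 = EGC/H/- → run E
t=15: L0/L1/L2 = EGC/H/- → run E
t=16: L0/L1/L2 = GC/HE/- → run G
t=17: L0/L1/L2 = GC/HE/- → run G
t=18: L0/L1/L2 = GC/HE/- → run G
t=19: L0/L1/L2 = GC/HE/- → run G
t=20: L0/L1/L2 = C/HEG/- → run C
t=21: L0/L1/L2 = C/HEG/- → run C
t=22: L0/L1/L2 = C/HEG/- → run C
t=23: L0/L1/L2 = C/HEG/- → run C
t=24: L0/L1/L2 = -/HEGC/- → run H
t=25: L0/L1/L2 = -/HEGC/- → run H
t=26: L0/L1/L2 = -/HEGC/- → run H
t=27: L0/L1/L2 = -/HEGC/- → run H
t=28: L0/L1/L2 = -/EGC/- → run E
t=29: L0/L1/L2 = -/EGC/- → run E
t=30: L0/L1/L2 = -/GC/- → run G
t=31: L0/L1/L2 = -/GC/- → run G
t=32: L0/L1/L2 = -/GC/- → run G
t=33: L0/L1/L2 = -/C/- → run C
t=34: (idle)
t=35: (idle)
t=36: (idle)

context switches = 11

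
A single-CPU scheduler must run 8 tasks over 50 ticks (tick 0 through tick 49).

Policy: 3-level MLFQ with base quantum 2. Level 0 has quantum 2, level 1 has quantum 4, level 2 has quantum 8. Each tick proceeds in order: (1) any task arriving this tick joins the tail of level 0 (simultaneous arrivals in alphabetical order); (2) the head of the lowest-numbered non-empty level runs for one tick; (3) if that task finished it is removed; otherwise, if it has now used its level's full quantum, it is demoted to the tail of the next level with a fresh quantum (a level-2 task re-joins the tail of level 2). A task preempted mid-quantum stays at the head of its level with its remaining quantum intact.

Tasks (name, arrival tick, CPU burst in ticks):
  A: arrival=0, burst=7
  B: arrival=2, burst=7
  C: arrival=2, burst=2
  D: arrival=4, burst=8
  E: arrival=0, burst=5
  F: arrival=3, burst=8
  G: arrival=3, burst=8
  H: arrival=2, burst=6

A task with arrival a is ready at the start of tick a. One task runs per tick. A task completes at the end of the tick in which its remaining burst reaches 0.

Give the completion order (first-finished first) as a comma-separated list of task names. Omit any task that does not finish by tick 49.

completion order = C, E, H, A, B, F, G

t=0: L0/L1/L2 = AE/-/- → run A
t=1: L0/L1/L2 = AE/-/- → run A
t=2: L0/L1/L2 = EBCH/A/- → run E
t=3: L0/L1/L2 = EBCHFG/A/- → run E
t=4: L0/L1/L2 = BCHFGD/AE/- → run B
t=5: L0/L1/L2 = BCHFGD/AE/- → run B
t=6: L0/L1/L2 = CHFGD/AEB/- → run C
t=7: L0/L1/L2 = CHFGD/AEB/- → run C
t=8: L0/L1/L2 = HFGD/AEB/- → run H
t=9: L0/L1/L2 = HFGD/AEB/- → run H
t=10: L0/L1/L2 = FGD/AEBH/- → run F
t=11: L0/L1/L2 = FGD/AEBH/- → run F
t=12: L0/L1/L2 = GD/AEBHF/- → run G
t=13: L0/L1/L2 = GD/AEBHF/- → run G
t=14: L0/L1/L2 = D/AEBHFG/- → run D
t=15: L0/L1/L2 = D/AEBHFG/- → run D
t=16: L0/L1/L2 = -/AEBHFGD/- → run A
t=17: L0/L1/L2 = -/AEBHFGD/- → run A
t=18: L0/L1/L2 = -/AEBHFGD/- → run A
t=19: L0/L1/L2 = -/AEBHFGD/- → run A
t=20: L0/L1/L2 = -/EBHFGD/A → run E
t=21: L0/L1/L2 = -/EBHFGD/A → run E
t=22: L0/L1/L2 = -/EBHFGD/A → run E
t=23: L0/L1/L2 = -/BHFGD/A → run B
t=24: L0/L1/L2 = -/BHFGD/A → run B
t=25: L0/L1/L2 = -/BHFGD/A → run B
t=26: L0/L1/L2 = -/BHFGD/A → run B
t=27: L0/L1/L2 = -/HFGD/AB → run H
t=28: L0/L1/L2 = -/HFGD/AB → run H
t=29: L0/L1/L2 = -/HFGD/AB → run H
t=30: L0/L1/L2 = -/HFGD/AB → run H
t=31: L0/L1/L2 = -/FGD/AB → run F
t=32: L0/L1/L2 = -/FGD/AB → run F
t=33: L0/L1/L2 = -/FGD/AB → run F
t=34: L0/L1/L2 = -/FGD/AB → run F
t=35: L0/L1/L2 = -/GD/ABF → run G
t=36: L0/L1/L2 = -/GD/ABF → run G
t=37: L0/L1/L2 = -/GD/ABF → run G
t=38: L0/L1/L2 = -/GD/ABF → run G
t=39: L0/L1/L2 = -/D/ABFG → run D
t=40: L0/L1/L2 = -/D/ABFG → run D
t=41: L0/L1/L2 = -/D/ABFG → run D
t=42: L0/L1/L2 = -/D/ABFG → run D
t=43: L0/L1/L2 = -/-/ABFGD → run A
t=44: L0/L1/L2 = -/-/BFGD → run B
t=45: L0/L1/L2 = -/-/FGD → run F
t=46: L0/L1/L2 = -/-/FGD → run F
t=47: L0/L1/L2 = -/-/GD → run G
t=48: L0/L1/L2 = -/-/GD → run G
t=49: L0/L1/L2 = -/-/D → run D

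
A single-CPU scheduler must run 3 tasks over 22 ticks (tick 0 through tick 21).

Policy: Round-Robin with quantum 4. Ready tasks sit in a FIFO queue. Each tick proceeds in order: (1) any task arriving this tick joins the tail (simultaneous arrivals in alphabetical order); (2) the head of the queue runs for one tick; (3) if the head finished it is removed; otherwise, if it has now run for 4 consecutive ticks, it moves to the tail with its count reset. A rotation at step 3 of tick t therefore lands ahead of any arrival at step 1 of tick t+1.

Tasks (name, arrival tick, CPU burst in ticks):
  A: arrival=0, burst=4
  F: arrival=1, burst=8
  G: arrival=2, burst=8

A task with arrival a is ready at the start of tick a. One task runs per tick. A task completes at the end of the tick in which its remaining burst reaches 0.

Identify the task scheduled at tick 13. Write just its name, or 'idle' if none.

running at tick 13 = F

t=0: queue=[A] q_used=0 → run A
t=1: queue=[A,F] q_used=1 → run A
t=2: queue=[A,F,G] q_used=2 → run A
t=3: queue=[A,F,G] q_used=3 → run A
t=4: queue=[F,G] q_used=0 → run F
t=5: queue=[F,G] q_used=1 → run F
t=6: queue=[F,G] q_used=2 → run F
t=7: queue=[F,G] q_used=3 → run F
t=8: queue=[G,F] q_used=0 → run G
t=9: queue=[G,F] q_used=1 → run G
t=10: queue=[G,F] q_used=2 → run G
t=11: queue=[G,F] q_used=3 → run G
t=12: queue=[F,G] q_used=0 → run F
t=13: queue=[F,G] q_used=1 → run F
t=14: queue=[F,G] q_used=2 → run F
t=15: queue=[F,G] q_used=3 → run F
t=16: queue=[G] q_used=0 → run G
t=17: queue=[G] q_used=1 → run G
t=18: queue=[G] q_used=2 → run G
t=19: queue=[G] q_used=3 → run G
t=20: (idle)
t=21: (idle)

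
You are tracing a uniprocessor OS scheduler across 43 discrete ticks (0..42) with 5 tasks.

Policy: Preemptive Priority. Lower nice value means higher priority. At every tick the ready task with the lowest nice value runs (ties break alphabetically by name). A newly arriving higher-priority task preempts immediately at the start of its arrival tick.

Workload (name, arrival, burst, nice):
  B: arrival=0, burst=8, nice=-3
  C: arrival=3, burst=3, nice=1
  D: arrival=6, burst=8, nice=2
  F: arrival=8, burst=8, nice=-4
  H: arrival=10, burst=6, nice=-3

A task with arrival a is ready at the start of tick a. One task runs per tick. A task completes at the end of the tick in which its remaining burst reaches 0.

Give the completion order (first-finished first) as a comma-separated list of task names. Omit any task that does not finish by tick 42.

t=0: ready={B} → run B
t=1: ready={B} → run B
t=2: ready={B} → run B
t=3: ready={B,C} → run B
t=4: ready={B,C} → run B
t=5: ready={B,C} → run B
t=6: ready={B,C,D} → run B
t=7: ready={B,C,D} → run B
t=8: ready={C,D,F} → run F
t=9: ready={C,D,F} → run F
t=10: ready={C,D,F,H} → run F
t=11: ready={C,D,F,H} → run F
t=12: ready={C,D,F,H} → run F
t=13: ready={C,D,F,H} → run F
t=14: ready={C,D,F,H} → run F
t=15: ready={C,D,F,H} → run F
t=16: ready={C,D,H} → run H
t=17: ready={C,D,H} → run H
t=18: ready={C,D,H} → run H
t=19: ready={C,D,H} → run H
t=20: ready={C,D,H} → run H
t=21: ready={C,D,H} → run H
t=22: ready={C,D} → run C
t=23: ready={C,D} → run C
t=24: ready={C,D} → run C
t=25: ready={D} → run D
t=26: ready={D} → run D
t=27: ready={D} → run D
t=28: ready={D} → run D
t=29: ready={D} → run D
t=30: ready={D} → run D
t=31: ready={D} → run D
t=32: ready={D} → run D
t=33: (idle)
t=34: (idle)
t=35: (idle)
t=36: (idle)
t=37: (idle)
t=38: (idle)
t=39: (idle)
t=40: (idle)
t=41: (idle)
t=42: (idle)

completion order = B, F, H, C, D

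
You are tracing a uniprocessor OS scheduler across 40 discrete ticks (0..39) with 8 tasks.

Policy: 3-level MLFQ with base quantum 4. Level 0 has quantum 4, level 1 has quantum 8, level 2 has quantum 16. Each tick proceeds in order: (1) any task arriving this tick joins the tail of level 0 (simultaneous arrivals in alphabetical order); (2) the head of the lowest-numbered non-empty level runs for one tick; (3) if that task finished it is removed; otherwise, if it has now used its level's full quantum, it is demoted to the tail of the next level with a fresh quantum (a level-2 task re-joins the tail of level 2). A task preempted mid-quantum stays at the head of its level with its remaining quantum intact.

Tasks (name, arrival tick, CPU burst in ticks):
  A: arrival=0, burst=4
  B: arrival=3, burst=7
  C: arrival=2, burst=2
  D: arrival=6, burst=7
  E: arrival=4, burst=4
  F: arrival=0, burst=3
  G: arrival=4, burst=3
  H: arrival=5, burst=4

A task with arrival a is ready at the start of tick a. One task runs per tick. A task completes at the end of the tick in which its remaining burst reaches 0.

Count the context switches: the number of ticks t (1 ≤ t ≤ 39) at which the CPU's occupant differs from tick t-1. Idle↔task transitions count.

t=0: L0/L1/L2 = AF/-/- → run A
t=1: L0/L1/L2 = AF/-/- → run A
t=2: L0/L1/L2 = AFC/-/- → run A
t=3: L0/L1/L2 = AFCB/-/- → run A
t=4: L0/L1/L2 = FCBEG/-/- → run F
t=5: L0/L1/L2 = FCBEGH/-/- → run F
t=6: L0/L1/L2 = FCBEGHD/-/- → run F
t=7: L0/L1/L2 = CBEGHD/-/- → run C
t=8: L0/L1/L2 = CBEGHD/-/- → run C
t=9: L0/L1/L2 = BEGHD/-/- → run B
t=10: L0/L1/L2 = BEGHD/-/- → run B
t=11: L0/L1/L2 = BEGHD/-/- → run B
t=12: L0/L1/L2 = BEGHD/-/- → run B
t=13: L0/L1/L2 = EGHD/B/- → run E
t=14: L0/L1/L2 = EGHD/B/- → run E
t=15: L0/L1/L2 = EGHD/B/- → run E
t=16: L0/L1/L2 = EGHD/B/- → run E
t=17: L0/L1/L2 = GHD/B/- → run G
t=18: L0/L1/L2 = GHD/B/- → run G
t=19: L0/L1/L2 = GHD/B/- → run G
t=20: L0/L1/L2 = HD/B/- → run H
t=21: L0/L1/L2 = HD/B/- → run H
t=22: L0/L1/L2 = HD/B/- → run H
t=23: L0/L1/L2 = HD/B/- → run H
t=24: L0/L1/L2 = D/B/- → run D
t=25: L0/L1/L2 = D/B/- → run D
t=26: L0/L1/L2 = D/B/- → run D
t=27: L0/L1/L2 = D/B/- → run D
t=28: L0/L1/L2 = -/BD/- → run B
t=29: L0/L1/L2 = -/BD/- → run B
t=30: L0/L1/L2 = -/BD/- → run B
t=31: L0/L1/L2 = -/D/- → run D
t=32: L0/L1/L2 = -/D/- → run D
t=33: L0/L1/L2 = -/D/- → run D
t=34: (idle)
t=35: (idle)
t=36: (idle)
t=37: (idle)
t=38: (idle)
t=39: (idle)

context switches = 10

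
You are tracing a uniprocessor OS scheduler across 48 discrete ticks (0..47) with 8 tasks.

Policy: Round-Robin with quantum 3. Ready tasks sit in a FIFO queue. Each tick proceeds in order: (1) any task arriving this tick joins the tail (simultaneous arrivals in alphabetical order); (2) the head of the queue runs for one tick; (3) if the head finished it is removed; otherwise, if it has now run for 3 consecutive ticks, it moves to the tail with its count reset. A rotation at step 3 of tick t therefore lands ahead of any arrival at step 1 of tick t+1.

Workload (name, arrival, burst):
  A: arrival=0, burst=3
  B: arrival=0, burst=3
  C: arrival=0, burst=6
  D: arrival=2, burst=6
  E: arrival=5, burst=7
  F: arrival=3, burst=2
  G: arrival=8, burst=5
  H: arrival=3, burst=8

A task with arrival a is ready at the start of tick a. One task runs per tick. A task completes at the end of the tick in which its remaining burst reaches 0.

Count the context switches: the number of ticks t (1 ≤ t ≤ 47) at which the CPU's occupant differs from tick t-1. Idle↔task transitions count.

t=0: queue=[A,B,C] q_used=0 → run A
t=1: queue=[A,B,C] q_used=1 → run A
t=2: queue=[A,B,C,D] q_used=2 → run A
t=3: queue=[B,C,D,F,H] q_used=0 → run B
t=4: queue=[B,C,D,F,H] q_used=1 → run B
t=5: queue=[B,C,D,F,H,E] q_used=2 → run B
t=6: queue=[C,D,F,H,E] q_used=0 → run C
t=7: queue=[C,D,F,H,E] q_used=1 → run C
t=8: queue=[C,D,F,H,E,G] q_used=2 → run C
t=9: queue=[D,F,H,E,G,C] q_used=0 → run D
t=10: queue=[D,F,H,E,G,C] q_used=1 → run D
t=11: queue=[D,F,H,E,G,C] q_used=2 → run D
t=12: queue=[F,H,E,G,C,D] q_used=0 → run F
t=13: queue=[F,H,E,G,C,D] q_used=1 → run F
t=14: queue=[H,E,G,C,D] q_used=0 → run H
t=15: queue=[H,E,G,C,D] q_used=1 → run H
t=16: queue=[H,E,G,C,D] q_used=2 → run H
t=17: queue=[E,G,C,D,H] q_used=0 → run E
t=18: queue=[E,G,C,D,H] q_used=1 → run E
t=19: queue=[E,G,C,D,H] q_used=2 → run E
t=20: queue=[G,C,D,H,E] q_used=0 → run G
t=21: queue=[G,C,D,H,E] q_used=1 → run G
t=22: queue=[G,C,D,H,E] q_used=2 → run G
t=23: queue=[C,D,H,E,G] q_used=0 → run C
t=24: queue=[C,D,H,E,G] q_used=1 → run C
t=25: queue=[C,D,H,E,G] q_used=2 → run C
t=26: queue=[D,H,E,G] q_used=0 → run D
t=27: queue=[D,H,E,G] q_used=1 → run D
t=28: queue=[D,H,E,G] q_used=2 → run D
t=29: queue=[H,E,G] q_used=0 → run H
t=30: queue=[H,E,G] q_used=1 → run H
t=31: queue=[H,E,G] q_used=2 → run H
t=32: queue=[E,G,H] q_used=0 → run E
t=33: queue=[E,G,H] q_used=1 → run E
t=34: queue=[E,G,H] q_used=2 → run E
t=35: queue=[G,H,E] q_used=0 → run G
t=36: queue=[G,H,E] q_used=1 → run G
t=37: queue=[H,E] q_used=0 → run H
t=38: queue=[H,E] q_used=1 → run H
t=39: queue=[E] q_used=0 → run E
t=40: (idle)
t=41: (idle)
t=42: (idle)
t=43: (idle)
t=44: (idle)
t=45: (idle)
t=46: (idle)
t=47: (idle)

context switches = 15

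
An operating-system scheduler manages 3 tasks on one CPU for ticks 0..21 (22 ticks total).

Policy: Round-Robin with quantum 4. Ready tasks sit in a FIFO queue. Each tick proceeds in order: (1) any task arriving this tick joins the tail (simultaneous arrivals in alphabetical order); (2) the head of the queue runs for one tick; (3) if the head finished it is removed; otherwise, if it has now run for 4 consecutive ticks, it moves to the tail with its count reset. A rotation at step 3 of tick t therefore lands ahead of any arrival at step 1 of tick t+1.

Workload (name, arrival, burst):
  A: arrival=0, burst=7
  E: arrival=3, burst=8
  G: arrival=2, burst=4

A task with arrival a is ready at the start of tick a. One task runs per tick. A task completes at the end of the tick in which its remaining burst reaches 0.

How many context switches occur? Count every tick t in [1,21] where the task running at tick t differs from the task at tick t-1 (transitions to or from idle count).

context switches = 5

t=0: queue=[A] q_used=0 → run A
t=1: queue=[A] q_used=1 → run A
t=2: queue=[A,G] q_used=2 → run A
t=3: queue=[A,G,E] q_used=3 → run A
t=4: queue=[G,E,A] q_used=0 → run G
t=5: queue=[G,E,A] q_used=1 → run G
t=6: queue=[G,E,A] q_used=2 → run G
t=7: queue=[G,E,A] q_used=3 → run G
t=8: queue=[E,A] q_used=0 → run E
t=9: queue=[E,A] q_used=1 → run E
t=10: queue=[E,A] q_used=2 → run E
t=11: queue=[E,A] q_used=3 → run E
t=12: queue=[A,E] q_used=0 → run A
t=13: queue=[A,E] q_used=1 → run A
t=14: queue=[A,E] q_used=2 → run A
t=15: queue=[E] q_used=0 → run E
t=16: queue=[E] q_used=1 → run E
t=17: queue=[E] q_used=2 → run E
t=18: queue=[E] q_used=3 → run E
t=19: (idle)
t=20: (idle)
t=21: (idle)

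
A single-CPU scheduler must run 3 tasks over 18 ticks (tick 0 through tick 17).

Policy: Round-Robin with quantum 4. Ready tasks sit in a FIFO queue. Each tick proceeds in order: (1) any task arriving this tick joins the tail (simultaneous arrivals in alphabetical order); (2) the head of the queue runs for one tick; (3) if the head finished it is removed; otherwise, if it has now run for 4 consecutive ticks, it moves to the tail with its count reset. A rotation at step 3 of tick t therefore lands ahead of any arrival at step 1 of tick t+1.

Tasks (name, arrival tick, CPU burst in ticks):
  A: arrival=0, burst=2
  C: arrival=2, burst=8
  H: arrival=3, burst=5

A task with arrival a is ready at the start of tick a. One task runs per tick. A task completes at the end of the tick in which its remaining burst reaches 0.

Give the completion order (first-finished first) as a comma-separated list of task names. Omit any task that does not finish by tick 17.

t=0: queue=[A] q_used=0 → run A
t=1: queue=[A] q_used=1 → run A
t=2: queue=[C] q_used=0 → run C
t=3: queue=[C,H] q_used=1 → run C
t=4: queue=[C,H] q_used=2 → run C
t=5: queue=[C,H] q_used=3 → run C
t=6: queue=[H,C] q_used=0 → run H
t=7: queue=[H,C] q_used=1 → run H
t=8: queue=[H,C] q_used=2 → run H
t=9: queue=[H,C] q_used=3 → run H
t=10: queue=[C,H] q_used=0 → run C
t=11: queue=[C,H] q_used=1 → run C
t=12: queue=[C,H] q_used=2 → run C
t=13: queue=[C,H] q_used=3 → run C
t=14: queue=[H] q_used=0 → run H
t=15: (idle)
t=16: (idle)
t=17: (idle)

completion order = A, C, H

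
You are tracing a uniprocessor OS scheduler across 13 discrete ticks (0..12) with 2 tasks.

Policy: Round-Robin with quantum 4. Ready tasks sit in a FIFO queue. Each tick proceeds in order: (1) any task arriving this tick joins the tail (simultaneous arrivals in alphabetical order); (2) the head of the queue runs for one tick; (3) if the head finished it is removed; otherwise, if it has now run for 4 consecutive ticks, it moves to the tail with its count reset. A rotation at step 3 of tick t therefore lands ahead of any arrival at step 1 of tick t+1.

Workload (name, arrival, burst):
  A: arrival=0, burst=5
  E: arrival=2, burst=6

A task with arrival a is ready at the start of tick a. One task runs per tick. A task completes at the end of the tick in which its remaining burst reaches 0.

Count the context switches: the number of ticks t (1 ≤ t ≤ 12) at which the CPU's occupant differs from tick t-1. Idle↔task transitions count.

t=0: queue=[A] q_used=0 → run A
t=1: queue=[A] q_used=1 → run A
t=2: queue=[A,E] q_used=2 → run A
t=3: queue=[A,E] q_used=3 → run A
t=4: queue=[E,A] q_used=0 → run E
t=5: queue=[E,A] q_used=1 → run E
t=6: queue=[E,A] q_used=2 → run E
t=7: queue=[E,A] q_used=3 → run E
t=8: queue=[A,E] q_used=0 → run A
t=9: queue=[E] q_used=0 → run E
t=10: queue=[E] q_used=1 → run E
t=11: (idle)
t=12: (idle)

context switches = 4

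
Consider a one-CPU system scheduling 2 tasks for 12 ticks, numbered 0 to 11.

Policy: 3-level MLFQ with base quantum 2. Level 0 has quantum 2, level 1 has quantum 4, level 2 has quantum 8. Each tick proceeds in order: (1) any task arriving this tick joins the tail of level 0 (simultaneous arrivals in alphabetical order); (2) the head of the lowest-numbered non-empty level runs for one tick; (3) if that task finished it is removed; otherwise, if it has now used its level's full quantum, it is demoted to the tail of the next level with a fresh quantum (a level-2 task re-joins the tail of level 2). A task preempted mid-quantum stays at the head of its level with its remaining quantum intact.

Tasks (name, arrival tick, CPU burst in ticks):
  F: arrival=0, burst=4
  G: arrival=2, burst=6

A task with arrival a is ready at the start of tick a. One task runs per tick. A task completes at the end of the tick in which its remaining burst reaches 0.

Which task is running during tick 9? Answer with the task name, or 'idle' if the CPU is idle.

t=0: L0/L1/L2 = F/-/- → run F
t=1: L0/L1/L2 = F/-/- → run F
t=2: L0/L1/L2 = G/F/- → run G
t=3: L0/L1/L2 = G/F/- → run G
t=4: L0/L1/L2 = -/FG/- → run F
t=5: L0/L1/L2 = -/FG/- → run F
t=6: L0/L1/L2 = -/G/- → run G
t=7: L0/L1/L2 = -/G/- → run G
t=8: L0/L1/L2 = -/G/- → run G
t=9: L0/L1/L2 = -/G/- → run G
t=10: (idle)
t=11: (idle)

running at tick 9 = G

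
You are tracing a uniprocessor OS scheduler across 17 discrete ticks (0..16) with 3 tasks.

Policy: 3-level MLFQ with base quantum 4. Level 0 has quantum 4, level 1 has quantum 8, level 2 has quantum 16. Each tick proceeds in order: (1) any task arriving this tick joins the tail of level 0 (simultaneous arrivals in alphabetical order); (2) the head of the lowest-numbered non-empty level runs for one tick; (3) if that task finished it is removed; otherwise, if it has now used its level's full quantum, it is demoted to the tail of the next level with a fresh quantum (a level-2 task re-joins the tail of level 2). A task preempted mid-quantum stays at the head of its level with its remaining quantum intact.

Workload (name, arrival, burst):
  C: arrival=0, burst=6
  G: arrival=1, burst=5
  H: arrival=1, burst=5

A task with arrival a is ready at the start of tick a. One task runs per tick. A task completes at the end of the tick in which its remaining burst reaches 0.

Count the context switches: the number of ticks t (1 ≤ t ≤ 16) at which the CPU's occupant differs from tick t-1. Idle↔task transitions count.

t=0: L0/L1/L2 = C/-/- → run C
t=1: L0/L1/L2 = CGH/-/- → run C
t=2: L0/L1/L2 = CGH/-/- → run C
t=3: L0/L1/L2 = CGH/-/- → run C
t=4: L0/L1/L2 = GH/C/- → run G
t=5: L0/L1/L2 = GH/C/- → run G
t=6: L0/L1/L2 = GH/C/- → run G
t=7: L0/L1/L2 = GH/C/- → run G
t=8: L0/L1/L2 = H/CG/- → run H
t=9: L0/L1/L2 = H/CG/- → run H
t=10: L0/L1/L2 = H/CG/- → run H
t=11: L0/L1/L2 = H/CG/- → run H
t=12: L0/L1/L2 = -/CGH/- → run C
t=13: L0/L1/L2 = -/CGH/- → run C
t=14: L0/L1/L2 = -/GH/- → run G
t=15: L0/L1/L2 = -/H/- → run H
t=16: (idle)

context switches = 6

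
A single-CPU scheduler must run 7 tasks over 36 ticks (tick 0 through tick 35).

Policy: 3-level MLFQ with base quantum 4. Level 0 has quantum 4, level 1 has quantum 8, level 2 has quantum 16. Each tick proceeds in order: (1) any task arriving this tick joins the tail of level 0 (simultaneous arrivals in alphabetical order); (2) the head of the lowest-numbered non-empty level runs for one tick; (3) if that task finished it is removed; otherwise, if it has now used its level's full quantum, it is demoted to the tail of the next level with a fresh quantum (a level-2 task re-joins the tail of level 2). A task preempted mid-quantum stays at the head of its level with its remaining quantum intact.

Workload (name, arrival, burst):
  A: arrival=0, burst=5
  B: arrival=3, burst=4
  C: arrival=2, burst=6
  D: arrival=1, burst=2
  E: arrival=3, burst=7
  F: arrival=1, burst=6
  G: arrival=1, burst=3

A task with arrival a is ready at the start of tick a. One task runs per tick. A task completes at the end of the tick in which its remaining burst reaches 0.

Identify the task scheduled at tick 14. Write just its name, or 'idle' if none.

running at tick 14 = C

t=0: L0/L1/L2 = A/-/- → run A
t=1: L0/L1/L2 = ADFG/-/- → run A
t=2: L0/L1/L2 = ADFGC/-/- → run A
t=3: L0/L1/L2 = ADFGCBE/-/- → run A
t=4: L0/L1/L2 = DFGCBE/A/- → run D
t=5: L0/L1/L2 = DFGCBE/A/- → run D
t=6: L0/L1/L2 = FGCBE/A/- → run F
t=7: L0/L1/L2 = FGCBE/A/- → run F
t=8: L0/L1/L2 = FGCBE/A/- → run F
t=9: L0/L1/L2 = FGCBE/A/- → run F
t=10: L0/L1/L2 = GCBE/AF/- → run G
t=11: L0/L1/L2 = GCBE/AF/- → run G
t=12: L0/L1/L2 = GCBE/AF/- → run G
t=13: L0/L1/L2 = CBE/AF/- → run C
t=14: L0/L1/L2 = CBE/AF/- → run C
t=15: L0/L1/L2 = CBE/AF/- → run C
t=16: L0/L1/L2 = CBE/AF/- → run C
t=17: L0/L1/L2 = BE/AFC/- → run B
t=18: L0/L1/L2 = BE/AFC/- → run B
t=19: L0/L1/L2 = BE/AFC/- → run B
t=20: L0/L1/L2 = BE/AFC/- → run B
t=21: L0/L1/L2 = E/AFC/- → run E
t=22: L0/L1/L2 = E/AFC/- → run E
t=23: L0/L1/L2 = E/AFC/- → run E
t=24: L0/L1/L2 = E/AFC/- → run E
t=25: L0/L1/L2 = -/AFCE/- → run A
t=26: L0/L1/L2 = -/FCE/- → run F
t=27: L0/L1/L2 = -/FCE/- → run F
t=28: L0/L1/L2 = -/CE/- → run C
t=29: L0/L1/L2 = -/CE/- → run C
t=30: L0/L1/L2 = -/E/- → run E
t=31: L0/L1/L2 = -/E/- → run E
t=32: L0/L1/L2 = -/E/- → run E
t=33: (idle)
t=34: (idle)
t=35: (idle)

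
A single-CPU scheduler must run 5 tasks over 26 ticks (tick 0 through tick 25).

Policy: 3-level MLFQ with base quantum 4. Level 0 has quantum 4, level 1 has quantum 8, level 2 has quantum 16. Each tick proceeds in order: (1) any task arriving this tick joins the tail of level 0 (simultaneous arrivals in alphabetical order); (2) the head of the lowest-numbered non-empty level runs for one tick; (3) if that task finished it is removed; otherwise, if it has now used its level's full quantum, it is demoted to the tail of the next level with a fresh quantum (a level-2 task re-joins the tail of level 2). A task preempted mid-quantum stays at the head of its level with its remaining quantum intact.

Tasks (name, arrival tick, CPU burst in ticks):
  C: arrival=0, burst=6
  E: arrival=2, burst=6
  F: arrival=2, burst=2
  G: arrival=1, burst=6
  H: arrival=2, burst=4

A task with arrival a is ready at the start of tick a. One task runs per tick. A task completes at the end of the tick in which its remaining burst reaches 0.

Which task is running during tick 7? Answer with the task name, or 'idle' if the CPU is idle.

t=0: L0/L1/L2 = C/-/- → run C
t=1: L0/L1/L2 = CG/-/- → run C
t=2: L0/L1/L2 = CGEFH/-/- → run C
t=3: L0/L1/L2 = CGEFH/-/- → run C
t=4: L0/L1/L2 = GEFH/C/- → run G
t=5: L0/L1/L2 = GEFH/C/- → run G
t=6: L0/L1/L2 = GEFH/C/- → run G
t=7: L0/L1/L2 = GEFH/C/- → run G
t=8: L0/L1/L2 = EFH/CG/- → run E
t=9: L0/L1/L2 = EFH/CG/- → run E
t=10: L0/L1/L2 = EFH/CG/- → run E
t=11: L0/L1/L2 = EFH/CG/- → run E
t=12: L0/L1/L2 = FH/CGE/- → run F
t=13: L0/L1/L2 = FH/CGE/- → run F
t=14: L0/L1/L2 = H/CGE/- → run H
t=15: L0/L1/L2 = H/CGE/- → run H
t=16: L0/L1/L2 = H/CGE/- → run H
t=17: L0/L1/L2 = H/CGE/- → run H
t=18: L0/L1/L2 = -/CGE/- → run C
t=19: L0/L1/L2 = -/CGE/- → run C
t=20: L0/L1/L2 = -/GE/- → run G
t=21: L0/L1/L2 = -/GE/- → run G
t=22: L0/L1/L2 = -/E/- → run E
t=23: L0/L1/L2 = -/E/- → run E
t=24: (idle)
t=25: (idle)

running at tick 7 = G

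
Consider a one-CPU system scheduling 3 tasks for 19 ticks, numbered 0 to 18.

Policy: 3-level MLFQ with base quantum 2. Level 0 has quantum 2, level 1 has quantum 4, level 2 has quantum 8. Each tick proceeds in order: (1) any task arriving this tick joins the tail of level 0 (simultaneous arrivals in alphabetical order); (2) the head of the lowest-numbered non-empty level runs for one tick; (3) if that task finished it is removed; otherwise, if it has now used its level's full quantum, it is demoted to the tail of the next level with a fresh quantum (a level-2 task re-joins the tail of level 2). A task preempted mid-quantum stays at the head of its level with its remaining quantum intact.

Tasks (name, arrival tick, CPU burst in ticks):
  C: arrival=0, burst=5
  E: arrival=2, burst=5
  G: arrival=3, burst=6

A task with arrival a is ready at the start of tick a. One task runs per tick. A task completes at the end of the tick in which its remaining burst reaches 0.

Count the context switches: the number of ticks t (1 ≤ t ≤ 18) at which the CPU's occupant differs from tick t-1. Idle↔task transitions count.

t=0: L0/L1/L2 = C/-/- → run C
t=1: L0/L1/L2 = C/-/- → run C
t=2: L0/L1/L2 = E/C/- → run E
t=3: L0/L1/L2 = EG/C/- → run E
t=4: L0/L1/L2 = G/CE/- → run G
t=5: L0/L1/L2 = G/CE/- → run G
t=6: L0/L1/L2 = -/CEG/- → run C
t=7: L0/L1/L2 = -/CEG/- → run C
t=8: L0/L1/L2 = -/CEG/- → run C
t=9: L0/L1/L2 = -/EG/- → run E
t=10: L0/L1/L2 = -/EG/- → run E
t=11: L0/L1/L2 = -/EG/- → run E
t=12: L0/L1/L2 = -/G/- → run G
t=13: L0/L1/L2 = -/G/- → run G
t=14: L0/L1/L2 = -/G/- → run G
t=15: L0/L1/L2 = -/G/- → run G
t=16: (idle)
t=17: (idle)
t=18: (idle)

context switches = 6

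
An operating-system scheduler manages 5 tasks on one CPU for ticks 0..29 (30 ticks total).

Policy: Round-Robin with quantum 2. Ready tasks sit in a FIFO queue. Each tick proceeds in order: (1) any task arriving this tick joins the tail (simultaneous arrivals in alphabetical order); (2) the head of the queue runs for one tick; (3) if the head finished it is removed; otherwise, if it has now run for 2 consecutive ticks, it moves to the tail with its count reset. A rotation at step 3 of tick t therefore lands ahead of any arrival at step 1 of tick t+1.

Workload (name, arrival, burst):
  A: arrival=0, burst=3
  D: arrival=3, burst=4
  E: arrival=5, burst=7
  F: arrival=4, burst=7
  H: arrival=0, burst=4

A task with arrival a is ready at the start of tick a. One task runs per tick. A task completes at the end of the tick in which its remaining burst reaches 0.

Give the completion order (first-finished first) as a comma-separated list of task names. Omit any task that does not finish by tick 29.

completion order = A, H, D, F, E

t=0: queue=[A,H] q_used=0 → run A
t=1: queue=[A,H] q_used=1 → run A
t=2: queue=[H,A] q_used=0 → run H
t=3: queue=[H,A,D] q_used=1 → run H
t=4: queue=[A,D,H,F] q_used=0 → run A
t=5: queue=[D,H,F,E] q_used=0 → run D
t=6: queue=[D,H,F,E] q_used=1 → run D
t=7: queue=[H,F,E,D] q_used=0 → run H
t=8: queue=[H,F,E,D] q_used=1 → run H
t=9: queue=[F,E,D] q_used=0 → run F
t=10: queue=[F,E,D] q_used=1 → run F
t=11: queue=[E,D,F] q_used=0 → run E
t=12: queue=[E,D,F] q_used=1 → run E
t=13: queue=[D,F,E] q_used=0 → run D
t=14: queue=[D,F,E] q_used=1 → run D
t=15: queue=[F,E] q_used=0 → run F
t=16: queue=[F,E] q_used=1 → run F
t=17: queue=[E,F] q_used=0 → run E
t=18: queue=[E,F] q_used=1 → run E
t=19: queue=[F,E] q_used=0 → run F
t=20: queue=[F,E] q_used=1 → run F
t=21: queue=[E,F] q_used=0 → run E
t=22: queue=[E,F] q_used=1 → run E
t=23: queue=[F,E] q_used=0 → run F
t=24: queue=[E] q_used=0 → run E
t=25: (idle)
t=26: (idle)
t=27: (idle)
t=28: (idle)
t=29: (idle)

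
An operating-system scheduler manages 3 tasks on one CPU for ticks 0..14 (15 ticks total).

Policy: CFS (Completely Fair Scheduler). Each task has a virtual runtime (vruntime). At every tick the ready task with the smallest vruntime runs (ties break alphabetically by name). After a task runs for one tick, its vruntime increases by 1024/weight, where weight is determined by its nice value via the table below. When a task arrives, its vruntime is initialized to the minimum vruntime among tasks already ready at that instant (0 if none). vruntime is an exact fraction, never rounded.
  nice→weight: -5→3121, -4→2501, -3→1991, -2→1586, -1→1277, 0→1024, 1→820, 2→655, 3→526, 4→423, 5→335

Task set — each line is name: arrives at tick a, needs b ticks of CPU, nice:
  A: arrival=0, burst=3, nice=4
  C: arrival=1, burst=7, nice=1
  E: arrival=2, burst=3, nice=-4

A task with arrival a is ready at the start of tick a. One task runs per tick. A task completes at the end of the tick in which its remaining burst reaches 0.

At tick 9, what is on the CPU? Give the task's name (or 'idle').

running at tick 9 = C

t=0: vr[A=0] → run A
t=1: vr[A=1024/423 C=1024/423] → run A
t=2: vr[A=2048/423 C=1024/423 E=1024/423] → run C
t=3: vr[A=2048/423 C=318208/86715 E=1024/423] → run E
t=4: vr[A=2048/423 C=318208/86715 E=2994176/1057923] → run E
t=5: vr[A=2048/423 C=318208/86715 E=3427328/1057923] → run E
t=6: vr[A=2048/423 C=318208/86715] → run C
t=7: vr[A=2048/423 C=426496/86715] → run A
t=8: vr[C=426496/86715] → run C
t=9: vr[C=534784/86715] → run C
t=10: vr[C=643072/86715] → run C
t=11: vr[C=150272/17343] → run C
t=12: vr[C=859648/86715] → run C
t=13: (idle)
t=14: (idle)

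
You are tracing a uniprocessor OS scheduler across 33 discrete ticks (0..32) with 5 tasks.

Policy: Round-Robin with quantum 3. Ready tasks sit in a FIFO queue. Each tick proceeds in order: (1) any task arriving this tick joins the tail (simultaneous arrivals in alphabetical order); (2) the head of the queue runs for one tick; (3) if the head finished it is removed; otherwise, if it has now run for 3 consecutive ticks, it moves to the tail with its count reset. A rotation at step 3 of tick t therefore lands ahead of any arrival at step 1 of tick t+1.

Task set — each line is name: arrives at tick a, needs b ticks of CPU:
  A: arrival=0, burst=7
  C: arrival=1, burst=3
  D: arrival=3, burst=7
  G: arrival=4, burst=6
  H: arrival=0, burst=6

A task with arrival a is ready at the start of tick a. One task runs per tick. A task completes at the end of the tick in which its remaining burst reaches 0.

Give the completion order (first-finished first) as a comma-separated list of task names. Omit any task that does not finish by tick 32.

completion order = C, H, A, G, D

t=0: queue=[A,H] q_used=0 → run A
t=1: queue=[A,H,C] q_used=1 → run A
t=2: queue=[A,H,C] q_used=2 → run A
t=3: queue=[H,C,A,D] q_used=0 → run H
t=4: queue=[H,C,A,D,G] q_used=1 → run H
t=5: queue=[H,C,A,D,G] q_used=2 → run H
t=6: queue=[C,A,D,G,H] q_used=0 → run C
t=7: queue=[C,A,D,G,H] q_used=1 → run C
t=8: queue=[C,A,D,G,H] q_used=2 → run C
t=9: queue=[A,D,G,H] q_used=0 → run A
t=10: queue=[A,D,G,H] q_used=1 → run A
t=11: queue=[A,D,G,H] q_used=2 → run A
t=12: queue=[D,G,H,A] q_used=0 → run D
t=13: queue=[D,G,H,A] q_used=1 → run D
t=14: queue=[D,G,H,A] q_used=2 → run D
t=15: queue=[G,H,A,D] q_used=0 → run G
t=16: queue=[G,H,A,D] q_used=1 → run G
t=17: queue=[G,H,A,D] q_used=2 → run G
t=18: queue=[H,A,D,G] q_used=0 → run H
t=19: queue=[H,A,D,G] q_used=1 → run H
t=20: queue=[H,A,D,G] q_used=2 → run H
t=21: queue=[A,D,G] q_used=0 → run A
t=22: queue=[D,G] q_used=0 → run D
t=23: queue=[D,G] q_used=1 → run D
t=24: queue=[D,G] q_used=2 → run D
t=25: queue=[G,D] q_used=0 → run G
t=26: queue=[G,D] q_used=1 → run G
t=27: queue=[G,D] q_used=2 → run G
t=28: queue=[D] q_used=0 → run D
t=29: (idle)
t=30: (idle)
t=31: (idle)
t=32: (idle)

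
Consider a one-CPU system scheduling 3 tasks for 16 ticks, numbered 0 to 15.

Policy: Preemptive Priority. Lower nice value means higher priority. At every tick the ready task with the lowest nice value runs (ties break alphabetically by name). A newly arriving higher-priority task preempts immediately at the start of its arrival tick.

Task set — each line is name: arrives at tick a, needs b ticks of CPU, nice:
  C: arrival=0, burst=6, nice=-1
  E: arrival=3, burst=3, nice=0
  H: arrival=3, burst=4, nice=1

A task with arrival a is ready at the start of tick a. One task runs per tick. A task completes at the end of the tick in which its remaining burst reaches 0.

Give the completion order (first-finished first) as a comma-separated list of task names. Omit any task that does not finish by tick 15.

completion order = C, E, H

t=0: ready={C} → run C
t=1: ready={C} → run C
t=2: ready={C} → run C
t=3: ready={C,E,H} → run C
t=4: ready={C,E,H} → run C
t=5: ready={C,E,H} → run C
t=6: ready={E,H} → run E
t=7: ready={E,H} → run E
t=8: ready={E,H} → run E
t=9: ready={H} → run H
t=10: ready={H} → run H
t=11: ready={H} → run H
t=12: ready={H} → run H
t=13: (idle)
t=14: (idle)
t=15: (idle)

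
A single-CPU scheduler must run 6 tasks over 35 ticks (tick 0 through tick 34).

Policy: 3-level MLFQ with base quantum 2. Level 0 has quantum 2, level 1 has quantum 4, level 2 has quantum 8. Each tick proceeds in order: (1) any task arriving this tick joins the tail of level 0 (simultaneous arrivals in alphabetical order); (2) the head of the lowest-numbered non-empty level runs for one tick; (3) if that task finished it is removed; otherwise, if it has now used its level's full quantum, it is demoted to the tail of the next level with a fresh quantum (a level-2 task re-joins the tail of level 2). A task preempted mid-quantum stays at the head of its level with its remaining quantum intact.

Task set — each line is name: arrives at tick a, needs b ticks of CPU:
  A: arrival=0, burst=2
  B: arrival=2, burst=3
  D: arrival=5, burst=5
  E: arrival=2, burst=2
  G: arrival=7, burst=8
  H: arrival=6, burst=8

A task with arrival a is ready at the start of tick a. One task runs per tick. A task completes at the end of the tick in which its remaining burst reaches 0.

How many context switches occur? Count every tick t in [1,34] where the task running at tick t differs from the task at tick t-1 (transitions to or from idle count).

context switches = 12

t=0: L0/L1/L2 = A/-/- → run A
t=1: L0/L1/L2 = A/-/- → run A
t=2: L0/L1/L2 = BE/-/- → run B
t=3: L0/L1/L2 = BE/-/- → run B
t=4: L0/L1/L2 = E/B/- → run E
t=5: L0/L1/L2 = ED/B/- → run E
t=6: L0/L1/L2 = DH/B/- → run D
t=7: L0/L1/L2 = DHG/B/- → run D
t=8: L0/L1/L2 = HG/BD/- → run H
t=9: L0/L1/L2 = HG/BD/- → run H
t=10: L0/L1/L2 = G/BDH/- → run G
t=11: L0/L1/L2 = G/BDH/- → run G
t=12: L0/L1/L2 = -/BDHG/- → run B
t=13: L0/L1/L2 = -/DHG/- → run D
t=14: L0/L1/L2 = -/DHG/- → run D
t=15: L0/L1/L2 = -/DHG/- → run D
t=16: L0/L1/L2 = -/HG/- → run H
t=17: L0/L1/L2 = -/HG/- → run H
t=18: L0/L1/L2 = -/HG/- → run H
t=19: L0/L1/L2 = -/HG/- → run H
t=20: L0/L1/L2 = -/G/H → run G
t=21: L0/L1/L2 = -/G/H → run G
t=22: L0/L1/L2 = -/G/H → run G
t=23: L0/L1/L2 = -/G/H → run G
t=24: L0/L1/L2 = -/-/HG → run H
t=25: L0/L1/L2 = -/-/HG → run H
t=26: L0/L1/L2 = -/-/G → run G
t=27: L0/L1/L2 = -/-/G → run G
t=28: (idle)
t=29: (idle)
t=30: (idle)
t=31: (idle)
t=32: (idle)
t=33: (idle)
t=34: (idle)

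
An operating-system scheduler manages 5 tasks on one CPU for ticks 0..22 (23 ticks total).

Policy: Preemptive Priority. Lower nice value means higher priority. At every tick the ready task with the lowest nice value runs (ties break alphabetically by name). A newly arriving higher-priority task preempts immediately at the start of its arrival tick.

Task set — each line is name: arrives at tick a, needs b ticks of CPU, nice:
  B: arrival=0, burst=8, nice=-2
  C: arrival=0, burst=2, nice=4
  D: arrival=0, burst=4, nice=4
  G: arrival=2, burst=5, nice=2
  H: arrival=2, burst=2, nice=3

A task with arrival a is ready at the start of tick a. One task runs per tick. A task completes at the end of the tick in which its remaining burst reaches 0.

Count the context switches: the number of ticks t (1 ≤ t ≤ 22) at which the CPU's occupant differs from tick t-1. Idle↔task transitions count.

t=0: ready={B,C,D} → run B
t=1: ready={B,C,D} → run B
t=2: ready={B,C,D,G,H} → run B
t=3: ready={B,C,D,G,H} → run B
t=4: ready={B,C,D,G,H} → run B
t=5: ready={B,C,D,G,H} → run B
t=6: ready={B,C,D,G,H} → run B
t=7: ready={B,C,D,G,H} → run B
t=8: ready={C,D,G,H} → run G
t=9: ready={C,D,G,H} → run G
t=10: ready={C,D,G,H} → run G
t=11: ready={C,D,G,H} → run G
t=12: ready={C,D,G,H} → run G
t=13: ready={C,D,H} → run H
t=14: ready={C,D,H} → run H
t=15: ready={C,D} → run C
t=16: ready={C,D} → run C
t=17: ready={D} → run D
t=18: ready={D} → run D
t=19: ready={D} → run D
t=20: ready={D} → run D
t=21: (idle)
t=22: (idle)

context switches = 5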